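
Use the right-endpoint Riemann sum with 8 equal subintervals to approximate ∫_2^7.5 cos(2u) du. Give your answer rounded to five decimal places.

Δu = (7.5 − 2)/8 = 0.6875.
Right endpoints: 2.6875, 3.375, 4.0625, 4.75, 5.4375, 6.125, 6.8125, 7.5.
f(2.6875) ≈ 0.61518, f(3.375) ≈ 0.89301, f(4.0625) ≈ -0.26771, f(4.75) ≈ -0.99717, f(5.4375) ≈ -0.12028, f(6.125) ≈ 0.95037, f(6.8125) ≈ 0.49007, f(7.5) ≈ -0.75969.
Sum = Δu · [f(2.6875) + f(3.375) + f(4.0625) + ...].
Sum ≈ 0.55259.

0.55259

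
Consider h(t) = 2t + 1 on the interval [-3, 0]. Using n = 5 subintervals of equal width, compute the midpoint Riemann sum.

-6

Δt = (0 − (-3))/5 = 0.6.
Midpoints: -2.7, -2.1, -1.5, -0.9, -0.3.
h(-2.7) = -4.4, h(-2.1) = -3.2, h(-1.5) = -2, h(-0.9) = -0.8, h(-0.3) = 0.4.
Sum = Δt · [h(-2.7) + h(-2.1) + h(-1.5) + h(-0.9) + h(-0.3)].
Sum = -6.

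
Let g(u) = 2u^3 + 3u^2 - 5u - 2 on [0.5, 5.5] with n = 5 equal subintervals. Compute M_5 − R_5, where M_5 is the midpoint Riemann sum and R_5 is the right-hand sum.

-225

M_5 = 530.
R_5 = 755.
M_5 − R_5 = -225.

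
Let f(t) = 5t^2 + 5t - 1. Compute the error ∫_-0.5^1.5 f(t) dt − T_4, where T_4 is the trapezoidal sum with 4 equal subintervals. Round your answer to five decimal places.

Exact integral: ∫_-0.5^1.5 f(t) dt ≈ 8.8333333.
T_4 = 9.25.
Error ≈ 8.8333333 − 9.25 ≈ -0.41667.

-0.41667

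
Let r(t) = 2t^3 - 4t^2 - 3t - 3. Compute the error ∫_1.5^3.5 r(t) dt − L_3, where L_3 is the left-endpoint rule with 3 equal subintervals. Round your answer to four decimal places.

Exact integral: ∫_1.5^3.5 r(t) dt ≈ -1.166667.
L_3 ≈ -10.537037.
Error ≈ -1.166667 − (-10.537037) ≈ 9.3704.

9.3704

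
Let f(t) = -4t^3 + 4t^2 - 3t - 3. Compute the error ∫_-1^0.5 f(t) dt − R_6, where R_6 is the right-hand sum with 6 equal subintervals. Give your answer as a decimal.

Exact integral: ∫_-1^0.5 f(t) dt = -0.9375.
R_6 = -2.328125.
Error = -0.9375 − (-2.328125) = 1.390625.

1.390625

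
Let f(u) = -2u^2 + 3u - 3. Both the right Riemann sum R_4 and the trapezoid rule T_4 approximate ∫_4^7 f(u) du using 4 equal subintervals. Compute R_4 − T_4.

R_4 = -167.4375.
T_4 = -146.0625.
R_4 − T_4 = -21.375.

-21.375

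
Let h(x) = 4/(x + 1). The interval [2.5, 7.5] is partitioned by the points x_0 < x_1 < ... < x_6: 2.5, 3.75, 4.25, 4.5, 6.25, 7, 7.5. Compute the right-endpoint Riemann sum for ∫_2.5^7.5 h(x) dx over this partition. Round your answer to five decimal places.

3.19121

Subinterval widths: 1.25, 0.5, 0.25, 1.75, 0.75, 0.5.
Right endpoints: 3.75, 4.25, 4.5, 6.25, 7, 7.5.
h(3.75) = 16/19, h(4.25) = 16/21, h(4.5) = 8/11, h(6.25) = 16/29, h(7) = 0.5, h(7.5) = 8/17.
Sum = Σ Δx_i · h(x_i).
Sum ≈ 3.19121.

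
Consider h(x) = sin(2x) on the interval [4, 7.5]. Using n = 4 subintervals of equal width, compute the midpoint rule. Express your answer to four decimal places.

Δx = (7.5 − 4)/4 = 0.875.
Midpoints: 4.4375, 5.3125, 6.1875, 7.0625.
h(4.4375) ≈ 0.5225, h(5.3125) ≈ -0.9321, h(6.1875) ≈ -0.1902, h(7.0625) ≈ 0.9999.
Sum = Δx · [h(4.4375) + h(5.3125) + h(6.1875) + h(7.0625)].
Sum ≈ 0.3501.

0.3501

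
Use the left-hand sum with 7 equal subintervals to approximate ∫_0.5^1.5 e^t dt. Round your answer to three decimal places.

Δt = (1.5 − 0.5)/7 = 1/7.
Left endpoints: 0.5, 9/14, 11/14, 13/14, 15/14, 17/14, 19/14.
f(0.5) ≈ 1.649, f(9/14) ≈ 1.902, f(11/14) ≈ 2.194, f(13/14) ≈ 2.531, f(15/14) ≈ 2.920, f(17/14) ≈ 3.368, f(19/14) ≈ 3.885.
Sum = Δt · [f(0.5) + f(9/14) + f(11/14) + ...].
Sum ≈ 2.635.

2.635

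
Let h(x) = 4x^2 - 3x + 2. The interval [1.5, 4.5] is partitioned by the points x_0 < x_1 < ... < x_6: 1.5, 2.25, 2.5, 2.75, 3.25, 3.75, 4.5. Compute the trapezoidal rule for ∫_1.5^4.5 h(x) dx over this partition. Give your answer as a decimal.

Subinterval widths: 0.75, 0.25, 0.25, 0.5, 0.5, 0.75.
h(1.5) = 6.5, h(2.25) = 15.5, h(2.5) = 19.5, h(2.75) = 24, h(3.25) = 34.5, h(3.75) = 47, h(4.5) = 69.5.
On each subinterval the trapezoid contributes (Δx_i/2)·[h(x_{i-1}) + h(x_i)].
Sum = 96.75.

96.75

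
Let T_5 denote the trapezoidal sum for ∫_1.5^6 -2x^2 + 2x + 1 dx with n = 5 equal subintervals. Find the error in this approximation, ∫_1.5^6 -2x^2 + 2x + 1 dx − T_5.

Exact integral: ∫_1.5^6 f(x) dx = -103.5.
T_5 = -104.715.
Error = -103.5 − (-104.715) = 1.215.

1.215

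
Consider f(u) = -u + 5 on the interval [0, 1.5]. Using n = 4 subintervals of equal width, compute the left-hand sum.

Δu = (1.5 − 0)/4 = 0.375.
Left endpoints: 0, 0.375, 0.75, 1.125.
f(0) = 5, f(0.375) = 4.625, f(0.75) = 4.25, f(1.125) = 3.875.
Sum = Δu · [f(0) + f(0.375) + f(0.75) + f(1.125)].
Sum = 6.65625.

6.65625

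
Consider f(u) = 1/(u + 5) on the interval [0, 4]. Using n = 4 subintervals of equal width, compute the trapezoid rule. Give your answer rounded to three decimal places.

Δu = (4 − 0)/4 = 1.
f(0) = 0.2, f(1) = 1/6, f(2) = 1/7, f(3) = 0.125, f(4) = 1/9.
T_4 = (Δu/2)·[f(u_0) + 2f(u_1) + 2f(u_2) + 2f(u_3) + f(u_4)].
Sum ≈ 0.590.

0.590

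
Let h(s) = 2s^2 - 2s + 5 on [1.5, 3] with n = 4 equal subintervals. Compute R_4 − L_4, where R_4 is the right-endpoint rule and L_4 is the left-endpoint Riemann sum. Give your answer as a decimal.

R_4 = 18.5390625.
L_4 = 14.6015625.
R_4 − L_4 = 3.9375.

3.9375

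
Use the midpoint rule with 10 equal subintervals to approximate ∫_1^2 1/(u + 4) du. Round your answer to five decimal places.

Δu = (2 − 1)/10 = 0.1.
Midpoints: 1.05, 1.15, 1.25, 1.35, 1.45, 1.55, 1.65, 1.75, 1.85, 1.95.
f(1.05) = 20/101, f(1.15) = 20/103, f(1.25) = 4/21, f(1.35) = 20/107, f(1.45) = 20/109, f(1.55) = 20/111, f(1.65) = 20/113, f(1.75) = 4/23, f(1.85) = 20/117, f(1.95) = 20/119.
Sum = Δu · [f(1.05) + f(1.15) + f(1.25) + ...].
Sum ≈ 0.18232.

0.18232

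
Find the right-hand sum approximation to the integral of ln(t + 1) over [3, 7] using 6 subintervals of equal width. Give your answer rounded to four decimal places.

Δt = (7 − 3)/6 = 2/3.
Right endpoints: 11/3, 13/3, 5, 17/3, 19/3, 7.
f(11/3) ≈ 1.5404, f(13/3) ≈ 1.6740, f(5) ≈ 1.7918, f(17/3) ≈ 1.8971, f(19/3) ≈ 1.9924, f(7) ≈ 2.0794.
Sum = Δt · [f(11/3) + f(13/3) + f(5) + ...].
Sum ≈ 7.3168.

7.3168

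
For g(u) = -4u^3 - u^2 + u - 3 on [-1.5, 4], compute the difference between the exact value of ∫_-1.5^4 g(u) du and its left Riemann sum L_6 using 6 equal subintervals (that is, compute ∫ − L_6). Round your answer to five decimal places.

Exact integral: ∫_-1.5^4 g(u) du ≈ -283.0208333.
L_6 ≈ -168.0428241.
Error ≈ -283.0208333 − (-168.0428241) ≈ -114.97801.

-114.97801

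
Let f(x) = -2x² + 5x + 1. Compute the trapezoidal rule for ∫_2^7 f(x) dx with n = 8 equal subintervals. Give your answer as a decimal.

-106.484375

Δx = (7 − 2)/8 = 0.625.
f(2) = 3, f(2.625) = 0.34375, f(3.25) = -3.875, f(3.875) = -9.65625, f(4.5) = -17, f(5.125) = -25.90625, f(5.75) = -36.375, f(6.375) = -48.40625, f(7) = -62.
T_8 = (Δx/2)·[f(x_0) + 2f(x_1) + ... + 2f(x_{7}) + f(x_8)].
Sum = -106.484375.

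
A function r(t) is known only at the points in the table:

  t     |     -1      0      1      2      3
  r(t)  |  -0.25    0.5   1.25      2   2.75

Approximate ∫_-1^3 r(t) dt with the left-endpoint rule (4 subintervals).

Δt = 1.
Sum = 1·[(-0.25) + 0.5 + 1.25 + 2] = 3.5.

3.5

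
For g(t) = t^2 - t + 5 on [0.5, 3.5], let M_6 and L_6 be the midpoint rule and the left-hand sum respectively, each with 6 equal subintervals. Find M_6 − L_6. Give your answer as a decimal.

2.0625

M_6 = 23.1875.
L_6 = 21.125.
M_6 − L_6 = 2.0625.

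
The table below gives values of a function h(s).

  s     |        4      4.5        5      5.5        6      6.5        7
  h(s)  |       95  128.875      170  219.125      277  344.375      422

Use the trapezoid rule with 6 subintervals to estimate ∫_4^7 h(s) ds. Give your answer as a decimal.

698.9375

Δs = 0.5.
T_6 = (0.5/2)·[95 + 2·128.875 + 2·170 + 2·219.125 + 2·277 + 2·344.375 + 422] = 698.9375.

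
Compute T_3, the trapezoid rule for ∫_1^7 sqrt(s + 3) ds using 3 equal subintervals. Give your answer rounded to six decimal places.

15.718111

Δs = (7 − 1)/3 = 2.
f(1) ≈ 2.000000, f(3) ≈ 2.449490, f(5) ≈ 2.828427, f(7) ≈ 3.162278.
T_3 = (Δs/2)·[f(s_0) + 2f(s_1) + 2f(s_2) + f(s_3)].
Sum ≈ 15.718111.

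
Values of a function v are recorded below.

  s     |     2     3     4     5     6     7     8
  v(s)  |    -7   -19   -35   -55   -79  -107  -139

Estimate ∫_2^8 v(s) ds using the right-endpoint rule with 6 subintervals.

Δs = 1.
Sum = 1·[(-19) + (-35) + (-55) + (-79) + (-107) + (-139)] = -434.

-434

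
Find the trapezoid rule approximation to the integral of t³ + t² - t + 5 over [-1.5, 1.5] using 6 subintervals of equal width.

Δt = (1.5 − (-1.5))/6 = 0.5.
f(-1.5) = 5.375, f(-1) = 6, f(-0.5) = 5.625, f(0) = 5, f(0.5) = 4.875, f(1) = 6, f(1.5) = 9.125.
T_6 = (Δt/2)·[f(t_0) + 2f(t_1) + ... + 2f(t_{5}) + f(t_6)].
Sum = 17.375.

17.375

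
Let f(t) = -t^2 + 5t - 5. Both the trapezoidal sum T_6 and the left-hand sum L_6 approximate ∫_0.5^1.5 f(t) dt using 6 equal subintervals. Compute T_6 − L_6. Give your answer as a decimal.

T_6 ≈ -1.087963.
L_6 ≈ -1.337963.
T_6 − L_6 = 0.25.

0.25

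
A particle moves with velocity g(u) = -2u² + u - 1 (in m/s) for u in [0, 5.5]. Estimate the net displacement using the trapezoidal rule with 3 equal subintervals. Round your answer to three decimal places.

Δu = (5.5 − 0)/3 = 11/6.
g(0) = -1, g(11/6) = -53/9, g(11/3) = -218/9, g(5.5) = -56.
T_3 = (Δu/2)·[g(u_0) + 2g(u_1) + 2g(u_2) + g(u_3)].
Sum ≈ -107.454.

-107.454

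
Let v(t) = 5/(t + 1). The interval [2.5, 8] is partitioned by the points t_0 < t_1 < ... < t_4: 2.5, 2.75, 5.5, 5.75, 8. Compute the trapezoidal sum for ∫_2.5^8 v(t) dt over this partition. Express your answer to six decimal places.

Subinterval widths: 0.25, 2.75, 0.25, 2.25.
v(2.5) = 10/7, v(2.75) = 4/3, v(5.5) = 10/13, v(5.75) = 20/27, v(8) = 5/9.
On each subinterval the trapezoid contributes (Δt_i/2)·[v(t_{i-1}) + v(t_i)].
Sum ≈ 4.883344.

4.883344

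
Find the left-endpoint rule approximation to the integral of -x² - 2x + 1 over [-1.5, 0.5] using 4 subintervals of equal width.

Δx = (0.5 − (-1.5))/4 = 0.5.
Left endpoints: -1.5, -1, -0.5, 0.
f(-1.5) = 1.75, f(-1) = 2, f(-0.5) = 1.75, f(0) = 1.
Sum = Δx · [f(-1.5) + f(-1) + f(-0.5) + f(0)].
Sum = 3.25.

3.25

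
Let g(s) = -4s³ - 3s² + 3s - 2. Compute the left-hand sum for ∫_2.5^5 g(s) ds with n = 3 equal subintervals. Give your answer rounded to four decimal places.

Δs = (5 − 2.5)/3 = 5/6.
Left endpoints: 2.5, 10/3, 25/6.
g(2.5) = -75.75, g(10/3) = -4684/27, g(25/6) = -35741/108.
Sum = Δs · [g(2.5) + g(10/3) + g(25/6)].
Sum ≈ -483.4722.

-483.4722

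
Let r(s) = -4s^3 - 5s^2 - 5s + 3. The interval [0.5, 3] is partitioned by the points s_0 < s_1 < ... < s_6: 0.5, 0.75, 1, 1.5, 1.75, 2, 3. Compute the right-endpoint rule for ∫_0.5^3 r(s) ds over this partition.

Subinterval widths: 0.25, 0.25, 0.5, 0.25, 0.25, 1.
Right endpoints: 0.75, 1, 1.5, 1.75, 2, 3.
r(0.75) = -5.25, r(1) = -11, r(1.5) = -29.25, r(1.75) = -42.5, r(2) = -59, r(3) = -165.
Sum = Σ Δs_i · r(s_i).
Sum = -209.0625.

-209.0625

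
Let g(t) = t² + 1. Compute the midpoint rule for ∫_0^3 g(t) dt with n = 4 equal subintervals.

Δt = (3 − 0)/4 = 0.75.
Midpoints: 0.375, 1.125, 1.875, 2.625.
g(0.375) = 1.140625, g(1.125) = 2.265625, g(1.875) = 4.515625, g(2.625) = 7.890625.
Sum = Δt · [g(0.375) + g(1.125) + g(1.875) + g(2.625)].
Sum = 11.859375.

11.859375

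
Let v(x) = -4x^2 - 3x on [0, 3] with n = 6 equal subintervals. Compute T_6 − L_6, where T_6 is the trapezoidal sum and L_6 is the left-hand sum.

-11.25

T_6 = -50.
L_6 = -38.75.
T_6 − L_6 = -11.25.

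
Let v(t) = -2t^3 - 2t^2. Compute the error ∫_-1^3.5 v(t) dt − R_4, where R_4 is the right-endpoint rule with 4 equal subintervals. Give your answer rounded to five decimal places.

Exact integral: ∫_-1^3.5 v(t) dt = -103.78125.
R_4 ≈ -174.8144531.
Error ≈ -103.78125 − (-174.8144531) ≈ 71.03320.

71.03320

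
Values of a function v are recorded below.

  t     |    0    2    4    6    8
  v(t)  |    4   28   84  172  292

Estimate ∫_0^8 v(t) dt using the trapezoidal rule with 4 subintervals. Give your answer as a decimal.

Δt = 2.
T_4 = (2/2)·[4 + 2·28 + 2·84 + 2·172 + 292] = 864.

864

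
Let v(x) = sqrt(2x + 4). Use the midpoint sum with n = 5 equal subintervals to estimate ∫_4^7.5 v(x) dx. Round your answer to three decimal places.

13.751

Δx = (7.5 − 4)/5 = 0.7.
Midpoints: 4.35, 5.05, 5.75, 6.45, 7.15.
v(4.35) ≈ 3.564, v(5.05) ≈ 3.755, v(5.75) ≈ 3.937, v(6.45) ≈ 4.111, v(7.15) ≈ 4.278.
Sum = Δx · [v(4.35) + v(5.05) + v(5.75) + v(6.45) + v(7.15)].
Sum ≈ 13.751.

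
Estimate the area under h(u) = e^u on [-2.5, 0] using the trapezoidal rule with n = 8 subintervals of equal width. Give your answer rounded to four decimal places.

0.9254

Δu = (0 − (-2.5))/8 = 0.3125.
h(-2.5) ≈ 0.0821, h(-2.1875) ≈ 0.1122, h(-1.875) ≈ 0.1534, h(-1.5625) ≈ 0.2096, h(-1.25) ≈ 0.2865, h(-0.9375) ≈ 0.3916, h(-0.625) ≈ 0.5353, h(-0.3125) ≈ 0.7316, h(0) ≈ 1.0000.
T_8 = (Δu/2)·[h(u_0) + 2h(u_1) + ... + 2h(u_{7}) + h(u_8)].
Sum ≈ 0.9254.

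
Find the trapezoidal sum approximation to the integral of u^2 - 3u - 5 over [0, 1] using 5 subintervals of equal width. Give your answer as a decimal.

Δu = (1 − 0)/5 = 0.2.
f(0) = -5, f(0.2) = -5.56, f(0.4) = -6.04, f(0.6) = -6.44, f(0.8) = -6.76, f(1) = -7.
T_5 = (Δu/2)·[f(u_0) + 2f(u_1) + ... + 2f(u_{4}) + f(u_5)].
Sum = -6.16.

-6.16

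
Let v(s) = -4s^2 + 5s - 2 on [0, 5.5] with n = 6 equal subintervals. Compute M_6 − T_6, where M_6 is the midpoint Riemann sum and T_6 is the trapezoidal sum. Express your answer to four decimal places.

M_6 ≈ -155.667824.
T_6 ≈ -160.289352.
M_6 − T_6 ≈ 4.6215.

4.6215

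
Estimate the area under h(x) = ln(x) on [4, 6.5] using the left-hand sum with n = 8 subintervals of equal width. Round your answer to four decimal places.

Δx = (6.5 − 4)/8 = 0.3125.
Left endpoints: 4, 4.3125, 4.625, 4.9375, 5.25, 5.5625, 5.875, 6.1875.
h(4) ≈ 1.3863, h(4.3125) ≈ 1.4615, h(4.625) ≈ 1.5315, h(4.9375) ≈ 1.5969, h(5.25) ≈ 1.6582, h(5.5625) ≈ 1.7160, h(5.875) ≈ 1.7707, h(6.1875) ≈ 1.8225.
Sum = Δx · [h(4) + h(4.3125) + h(4.625) + ...].
Sum ≈ 4.0449.

4.0449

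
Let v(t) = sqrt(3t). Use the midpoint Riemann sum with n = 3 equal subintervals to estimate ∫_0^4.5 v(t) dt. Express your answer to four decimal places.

Δt = (4.5 − 0)/3 = 1.5.
Midpoints: 0.75, 2.25, 3.75.
v(0.75) ≈ 1.5000, v(2.25) ≈ 2.5981, v(3.75) ≈ 3.3541.
Sum = Δt · [v(0.75) + v(2.25) + v(3.75)].
Sum ≈ 11.1783.

11.1783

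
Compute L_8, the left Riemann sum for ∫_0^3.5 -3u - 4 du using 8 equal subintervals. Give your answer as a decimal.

Δu = (3.5 − 0)/8 = 0.4375.
Left endpoints: 0, 0.4375, 0.875, 1.3125, 1.75, 2.1875, 2.625, 3.0625.
f(0) = -4, f(0.4375) = -5.3125, f(0.875) = -6.625, f(1.3125) = -7.9375, f(1.75) = -9.25, f(2.1875) = -10.5625, f(2.625) = -11.875, f(3.0625) = -13.1875.
Sum = Δu · [f(0) + f(0.4375) + f(0.875) + ...].
Sum = -30.078125.

-30.078125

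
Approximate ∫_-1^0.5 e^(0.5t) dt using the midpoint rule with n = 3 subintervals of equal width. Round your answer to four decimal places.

Δt = (0.5 − (-1))/3 = 0.5.
Midpoints: -0.75, -0.25, 0.25.
f(-0.75) ≈ 0.6873, f(-0.25) ≈ 0.8825, f(0.25) ≈ 1.1331.
Sum = Δt · [f(-0.75) + f(-0.25) + f(0.25)].
Sum ≈ 1.3515.

1.3515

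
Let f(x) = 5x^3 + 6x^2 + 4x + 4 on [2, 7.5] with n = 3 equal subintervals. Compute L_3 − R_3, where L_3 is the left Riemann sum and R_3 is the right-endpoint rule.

L_3 ≈ 2922.868056.
R_3 ≈ 7331.805556.
L_3 − R_3 = -4408.9375.

-4408.9375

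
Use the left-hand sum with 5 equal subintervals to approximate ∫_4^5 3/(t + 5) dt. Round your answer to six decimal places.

Δt = (5 − 4)/5 = 0.2.
Left endpoints: 4, 4.2, 4.4, 4.6, 4.8.
f(4) = 1/3, f(4.2) = 15/46, f(4.4) = 15/47, f(4.6) = 0.3125, f(4.8) = 15/49.
Sum = Δt · [f(4) + f(4.2) + f(4.4) + f(4.6) + f(4.8)].
Sum ≈ 0.319438.

0.319438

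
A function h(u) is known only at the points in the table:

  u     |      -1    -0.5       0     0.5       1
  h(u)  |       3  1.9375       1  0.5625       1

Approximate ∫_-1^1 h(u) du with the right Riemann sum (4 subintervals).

2.25

Δu = 0.5.
Sum = 0.5·[1.9375 + 1 + 0.5625 + 1] = 2.25.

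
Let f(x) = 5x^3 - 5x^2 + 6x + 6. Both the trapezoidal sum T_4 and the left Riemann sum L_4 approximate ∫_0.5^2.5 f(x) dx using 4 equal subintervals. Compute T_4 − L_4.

T_4 = 54.375.
L_4 = 39.5.
T_4 − L_4 = 14.875.

14.875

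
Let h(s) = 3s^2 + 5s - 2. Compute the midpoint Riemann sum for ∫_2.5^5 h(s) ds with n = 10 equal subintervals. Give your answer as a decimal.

151.2109375

Δs = (5 − 2.5)/10 = 0.25.
Midpoints: 2.625, 2.875, 3.125, 3.375, 3.625, 3.875, 4.125, 4.375, 4.625, 4.875.
h(2.625) = 31.796875, h(2.875) = 37.171875, h(3.125) = 42.921875, h(3.375) = 49.046875, h(3.625) = 55.546875, h(3.875) = 62.421875, h(4.125) = 69.671875, h(4.375) = 77.296875, h(4.625) = 85.296875, h(4.875) = 93.671875.
Sum = Δs · [h(2.625) + h(2.875) + h(3.125) + ...].
Sum = 151.2109375.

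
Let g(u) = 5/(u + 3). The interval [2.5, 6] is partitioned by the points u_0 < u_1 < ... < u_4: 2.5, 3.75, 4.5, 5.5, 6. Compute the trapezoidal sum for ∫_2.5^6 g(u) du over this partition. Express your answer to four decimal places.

Subinterval widths: 1.25, 0.75, 1, 0.5.
g(2.5) = 10/11, g(3.75) = 20/27, g(4.5) = 2/3, g(5.5) = 10/17, g(6) = 5/9.
On each subinterval the trapezoid contributes (Δu_i/2)·[g(u_{i-1}) + g(u_i)].
Sum ≈ 2.4723.

2.4723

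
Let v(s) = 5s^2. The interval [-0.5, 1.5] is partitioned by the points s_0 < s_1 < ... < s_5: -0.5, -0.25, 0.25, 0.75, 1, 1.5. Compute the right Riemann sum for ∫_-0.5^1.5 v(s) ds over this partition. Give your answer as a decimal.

8.515625

Subinterval widths: 0.25, 0.5, 0.5, 0.25, 0.5.
Right endpoints: -0.25, 0.25, 0.75, 1, 1.5.
v(-0.25) = 0.3125, v(0.25) = 0.3125, v(0.75) = 2.8125, v(1) = 5, v(1.5) = 11.25.
Sum = Σ Δs_i · v(s_i).
Sum = 8.515625.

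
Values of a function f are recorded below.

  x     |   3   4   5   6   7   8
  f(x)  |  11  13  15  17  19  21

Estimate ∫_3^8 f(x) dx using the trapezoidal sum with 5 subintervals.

Δx = 1.
T_5 = (1/2)·[11 + 2·13 + 2·15 + 2·17 + 2·19 + 21] = 80.

80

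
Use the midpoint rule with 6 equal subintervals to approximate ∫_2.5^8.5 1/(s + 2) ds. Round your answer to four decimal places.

Δs = (8.5 − 2.5)/6 = 1.
Midpoints: 3, 4, 5, 6, 7, 8.
f(3) = 0.2, f(4) = 1/6, f(5) = 1/7, f(6) = 0.125, f(7) = 1/9, f(8) = 0.1.
Sum = Δs · [f(3) + f(4) + f(5) + ...].
Sum ≈ 0.8456.

0.8456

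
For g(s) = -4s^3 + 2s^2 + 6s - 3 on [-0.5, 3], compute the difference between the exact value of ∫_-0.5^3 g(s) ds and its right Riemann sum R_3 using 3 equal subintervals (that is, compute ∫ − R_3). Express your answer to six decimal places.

51.155093

Exact integral: ∫_-0.5^3 g(s) ds ≈ -47.10416667.
R_3 ≈ -98.25925926.
Error ≈ -47.10416667 − (-98.25925926) ≈ 51.155093.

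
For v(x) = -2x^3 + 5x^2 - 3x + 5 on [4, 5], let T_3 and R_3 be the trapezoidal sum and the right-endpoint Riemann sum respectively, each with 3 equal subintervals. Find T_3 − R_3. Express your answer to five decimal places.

T_3 ≈ -91.7407407.
R_3 ≈ -105.0740741.
T_3 − R_3 ≈ 13.33333.

13.33333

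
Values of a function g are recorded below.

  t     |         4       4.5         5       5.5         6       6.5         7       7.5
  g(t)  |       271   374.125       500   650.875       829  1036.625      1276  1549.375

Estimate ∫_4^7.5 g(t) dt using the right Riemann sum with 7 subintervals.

Δt = 0.5.
Sum = 0.5·[374.125 + 500 + 650.875 + 829 + 1036.625 + 1276 + 1549.375] = 3108.

3108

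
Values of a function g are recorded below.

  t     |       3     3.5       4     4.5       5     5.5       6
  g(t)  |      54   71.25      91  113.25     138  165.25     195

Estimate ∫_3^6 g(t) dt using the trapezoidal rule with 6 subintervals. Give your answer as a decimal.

351.625

Δt = 0.5.
T_6 = (0.5/2)·[54 + 2·71.25 + 2·91 + 2·113.25 + 2·138 + 2·165.25 + 195] = 351.625.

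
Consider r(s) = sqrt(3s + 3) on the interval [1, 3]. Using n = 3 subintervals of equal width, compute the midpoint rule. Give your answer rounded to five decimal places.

Δs = (3 − 1)/3 = 2/3.
Midpoints: 4/3, 2, 8/3.
r(4/3) ≈ 2.64575, r(2) ≈ 3.00000, r(8/3) ≈ 3.31662.
Sum = Δs · [r(4/3) + r(2) + r(8/3)].
Sum ≈ 5.97492.

5.97492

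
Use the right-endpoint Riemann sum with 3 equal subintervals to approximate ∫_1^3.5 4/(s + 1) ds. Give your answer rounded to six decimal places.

Δs = (3.5 − 1)/3 = 5/6.
Right endpoints: 11/6, 8/3, 3.5.
f(11/6) = 24/17, f(8/3) = 12/11, f(3.5) = 8/9.
Sum = Δs · [f(11/6) + f(8/3) + f(3.5)].
Sum ≈ 2.826302.

2.826302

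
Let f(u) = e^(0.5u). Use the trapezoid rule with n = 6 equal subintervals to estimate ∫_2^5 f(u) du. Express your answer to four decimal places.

Δu = (5 − 2)/6 = 0.5.
f(2) ≈ 2.7183, f(2.5) ≈ 3.4903, f(3) ≈ 4.4817, f(3.5) ≈ 5.7546, f(4) ≈ 7.3891, f(4.5) ≈ 9.4877, f(5) ≈ 12.1825.
T_6 = (Δu/2)·[f(u_0) + 2f(u_1) + ... + 2f(u_{5}) + f(u_6)].
Sum ≈ 19.0269.

19.0269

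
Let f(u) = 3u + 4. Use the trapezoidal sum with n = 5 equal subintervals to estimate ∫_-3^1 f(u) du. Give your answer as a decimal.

4

Δu = (1 − (-3))/5 = 0.8.
f(-3) = -5, f(-2.2) = -2.6, f(-1.4) = -0.2, f(-0.6) = 2.2, f(0.2) = 4.6, f(1) = 7.
T_5 = (Δu/2)·[f(u_0) + 2f(u_1) + ... + 2f(u_{4}) + f(u_5)].
Sum = 4.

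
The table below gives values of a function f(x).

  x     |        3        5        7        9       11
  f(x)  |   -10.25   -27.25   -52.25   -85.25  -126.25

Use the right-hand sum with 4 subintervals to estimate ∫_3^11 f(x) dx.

-582

Δx = 2.
Sum = 2·[(-27.25) + (-52.25) + (-85.25) + (-126.25)] = -582.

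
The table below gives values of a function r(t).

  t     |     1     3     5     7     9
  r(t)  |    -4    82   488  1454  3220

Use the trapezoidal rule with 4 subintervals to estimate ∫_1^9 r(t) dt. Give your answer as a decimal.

Δt = 2.
T_4 = (2/2)·[(-4) + 2·82 + 2·488 + 2·1454 + 3220] = 7264.

7264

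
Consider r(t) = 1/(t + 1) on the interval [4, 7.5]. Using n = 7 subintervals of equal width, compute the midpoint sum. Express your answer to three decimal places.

0.530

Δt = (7.5 − 4)/7 = 0.5.
Midpoints: 4.25, 4.75, 5.25, 5.75, 6.25, 6.75, 7.25.
r(4.25) = 4/21, r(4.75) = 4/23, r(5.25) = 0.16, r(5.75) = 4/27, r(6.25) = 4/29, r(6.75) = 4/31, r(7.25) = 4/33.
Sum = Δt · [r(4.25) + r(4.75) + r(5.25) + ...].
Sum ≈ 0.530.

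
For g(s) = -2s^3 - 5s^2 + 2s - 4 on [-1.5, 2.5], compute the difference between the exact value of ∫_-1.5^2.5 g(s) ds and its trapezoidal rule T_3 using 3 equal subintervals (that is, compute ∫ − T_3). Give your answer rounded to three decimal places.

Exact integral: ∫_-1.5^2.5 g(s) ds ≈ -60.66667.
T_3 ≈ -70.14815.
Error ≈ -60.66667 − (-70.14815) ≈ 9.481.

9.481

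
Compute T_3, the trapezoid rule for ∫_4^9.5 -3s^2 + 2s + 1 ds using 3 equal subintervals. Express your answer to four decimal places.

-722.8681

Δs = (9.5 − 4)/3 = 11/6.
f(4) = -39, f(35/6) = -1073/12, f(23/3) = -160, f(9.5) = -250.75.
T_3 = (Δs/2)·[f(s_0) + 2f(s_1) + 2f(s_2) + f(s_3)].
Sum ≈ -722.8681.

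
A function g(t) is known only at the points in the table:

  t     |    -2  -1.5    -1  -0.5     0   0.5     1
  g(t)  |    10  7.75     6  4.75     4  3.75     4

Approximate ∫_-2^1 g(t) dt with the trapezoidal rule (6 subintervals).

Δt = 0.5.
T_6 = (0.5/2)·[10 + 2·7.75 + 2·6 + 2·4.75 + 2·4 + 2·3.75 + 4] = 16.625.

16.625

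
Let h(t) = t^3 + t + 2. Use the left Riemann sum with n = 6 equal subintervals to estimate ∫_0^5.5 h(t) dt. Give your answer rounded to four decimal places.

Δt = (5.5 − 0)/6 = 11/12.
Left endpoints: 0, 11/12, 11/6, 2.75, 11/3, 55/12.
h(0) = 2, h(11/12) = 6371/1728, h(11/6) = 2159/216, h(2.75) = 25.546875, h(11/3) = 1484/27, h(55/12) = 177751/1728.
Sum = Δt · [h(0) + h(11/12) + h(11/6) + ...].
Sum ≈ 182.4692.

182.4692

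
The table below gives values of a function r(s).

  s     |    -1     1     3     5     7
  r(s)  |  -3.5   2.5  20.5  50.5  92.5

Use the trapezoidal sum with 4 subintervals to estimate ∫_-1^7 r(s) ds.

Δs = 2.
T_4 = (2/2)·[(-3.5) + 2·2.5 + 2·20.5 + 2·50.5 + 92.5] = 236.

236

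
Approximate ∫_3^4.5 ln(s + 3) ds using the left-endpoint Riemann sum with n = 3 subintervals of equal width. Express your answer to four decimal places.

Δs = (4.5 − 3)/3 = 0.5.
Left endpoints: 3, 3.5, 4.
f(3) ≈ 1.7918, f(3.5) ≈ 1.8718, f(4) ≈ 1.9459.
Sum = Δs · [f(3) + f(3.5) + f(4)].
Sum ≈ 2.8047.

2.8047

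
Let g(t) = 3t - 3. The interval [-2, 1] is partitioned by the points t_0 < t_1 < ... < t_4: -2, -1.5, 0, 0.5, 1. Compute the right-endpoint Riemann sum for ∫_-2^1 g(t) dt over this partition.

Subinterval widths: 0.5, 1.5, 0.5, 0.5.
Right endpoints: -1.5, 0, 0.5, 1.
g(-1.5) = -7.5, g(0) = -3, g(0.5) = -1.5, g(1) = 0.
Sum = Σ Δt_i · g(t_i).
Sum = -9.

-9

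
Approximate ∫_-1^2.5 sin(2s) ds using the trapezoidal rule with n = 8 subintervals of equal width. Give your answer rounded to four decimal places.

Δs = (2.5 − (-1))/8 = 0.4375.
f(-1) ≈ -0.9093, f(-0.5625) ≈ -0.9023, f(-0.125) ≈ -0.2474, f(0.3125) ≈ 0.5851, f(0.75) ≈ 0.9975, f(1.1875) ≈ 0.6937, f(1.625) ≈ -0.1082, f(2.0625) ≈ -0.8324, f(2.5) ≈ -0.9589.
T_8 = (Δs/2)·[f(s_0) + 2f(s_1) + ... + 2f(s_{7}) + f(s_8)].
Sum ≈ -0.3273.

-0.3273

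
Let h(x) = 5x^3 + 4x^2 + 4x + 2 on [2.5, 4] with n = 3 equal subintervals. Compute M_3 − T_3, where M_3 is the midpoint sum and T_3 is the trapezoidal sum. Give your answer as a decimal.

M_3 = 356.5234375.
T_3 = 361.46875.
M_3 − T_3 = -4.9453125.

-4.9453125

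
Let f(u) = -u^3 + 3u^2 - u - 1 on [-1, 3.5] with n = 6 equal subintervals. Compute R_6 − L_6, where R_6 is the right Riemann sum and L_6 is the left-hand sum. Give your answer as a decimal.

-10.96875

R_6 = -9.31640625.
L_6 = 1.65234375.
R_6 − L_6 = -10.96875.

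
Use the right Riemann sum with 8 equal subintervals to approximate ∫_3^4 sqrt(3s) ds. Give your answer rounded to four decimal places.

Δs = (4 − 3)/8 = 0.125.
Right endpoints: 3.125, 3.25, 3.375, 3.5, 3.625, 3.75, 3.875, 4.
f(3.125) ≈ 3.0619, f(3.25) ≈ 3.1225, f(3.375) ≈ 3.1820, f(3.5) ≈ 3.2404, f(3.625) ≈ 3.2977, f(3.75) ≈ 3.3541, f(3.875) ≈ 3.4095, f(4) ≈ 3.4641.
Sum = Δs · [f(3.125) + f(3.25) + f(3.375) + ...].
Sum ≈ 3.2665.

3.2665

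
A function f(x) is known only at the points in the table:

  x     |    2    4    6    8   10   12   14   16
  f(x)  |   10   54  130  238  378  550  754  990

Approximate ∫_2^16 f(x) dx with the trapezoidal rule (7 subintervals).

5208

Δx = 2.
T_7 = (2/2)·[10 + 2·54 + 2·130 + 2·238 + 2·378 + 2·550 + 2·754 + 990] = 5208.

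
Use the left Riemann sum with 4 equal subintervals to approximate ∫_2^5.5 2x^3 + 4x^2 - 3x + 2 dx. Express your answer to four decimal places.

460.2363

Δx = (5.5 − 2)/4 = 0.875.
Left endpoints: 2, 2.875, 3.75, 4.625.
f(2) = 28, f(2.875) = 73.96484375, f(3.75) = 152.46875, f(4.625) = 271.55078125.
Sum = Δx · [f(2) + f(2.875) + f(3.75) + f(4.625)].
Sum ≈ 460.2363.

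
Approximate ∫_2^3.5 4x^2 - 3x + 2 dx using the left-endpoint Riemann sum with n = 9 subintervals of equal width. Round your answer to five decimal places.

34.77778

Δx = (3.5 − 2)/9 = 1/6.
Left endpoints: 2, 13/6, 7/3, 2.5, 8/3, 17/6, 3, 19/6, 10/3.
f(2) = 12, f(13/6) = 257/18, f(7/3) = 151/9, f(2.5) = 19.5, f(8/3) = 202/9, f(17/6) = 461/18, f(3) = 29, f(19/6) = 587/18, f(10/3) = 328/9.
Sum = Δx · [f(2) + f(13/6) + f(7/3) + ...].
Sum ≈ 34.77778.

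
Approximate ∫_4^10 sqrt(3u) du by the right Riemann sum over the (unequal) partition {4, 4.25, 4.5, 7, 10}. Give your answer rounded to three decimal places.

29.699

Subinterval widths: 0.25, 0.25, 2.5, 3.
Right endpoints: 4.25, 4.5, 7, 10.
f(4.25) ≈ 3.571, f(4.5) ≈ 3.674, f(7) ≈ 4.583, f(10) ≈ 5.477.
Sum = Σ Δu_i · f(u_i).
Sum ≈ 29.699.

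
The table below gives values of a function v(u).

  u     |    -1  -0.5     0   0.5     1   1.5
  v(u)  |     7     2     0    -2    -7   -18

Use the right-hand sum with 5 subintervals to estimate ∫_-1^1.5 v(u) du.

-12.5

Δu = 0.5.
Sum = 0.5·[2 + 0 + (-2) + (-7) + (-18)] = -12.5.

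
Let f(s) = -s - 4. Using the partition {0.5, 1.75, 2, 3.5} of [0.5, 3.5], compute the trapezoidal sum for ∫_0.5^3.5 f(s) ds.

Subinterval widths: 1.25, 0.25, 1.5.
f(0.5) = -4.5, f(1.75) = -5.75, f(2) = -6, f(3.5) = -7.5.
On each subinterval the trapezoid contributes (Δs_i/2)·[f(s_{i-1}) + f(s_i)].
Sum = -18.

-18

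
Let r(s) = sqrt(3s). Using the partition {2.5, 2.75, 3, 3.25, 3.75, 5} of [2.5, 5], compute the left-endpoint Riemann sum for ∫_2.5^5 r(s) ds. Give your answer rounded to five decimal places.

Subinterval widths: 0.25, 0.25, 0.25, 0.5, 1.25.
Left endpoints: 2.5, 2.75, 3, 3.25, 3.75.
r(2.5) ≈ 2.73861, r(2.75) ≈ 2.87228, r(3) ≈ 3.00000, r(3.25) ≈ 3.12250, r(3.75) ≈ 3.35410.
Sum = Σ Δs_i · r(s_i).
Sum ≈ 7.90660.

7.90660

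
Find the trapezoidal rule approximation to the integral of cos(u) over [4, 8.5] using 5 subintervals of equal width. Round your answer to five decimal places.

Δu = (8.5 − 4)/5 = 0.9.
f(4) ≈ -0.65364, f(4.9) ≈ 0.18651, f(5.8) ≈ 0.88552, f(6.7) ≈ 0.91438, f(7.6) ≈ 0.25126, f(8.5) ≈ -0.60201.
T_5 = (Δu/2)·[f(u_0) + 2f(u_1) + ... + 2f(u_{4}) + f(u_5)].
Sum ≈ 1.44886.

1.44886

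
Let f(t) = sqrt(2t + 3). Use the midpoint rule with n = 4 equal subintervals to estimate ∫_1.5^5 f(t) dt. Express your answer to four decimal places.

Δt = (5 − 1.5)/4 = 0.875.
Midpoints: 1.9375, 2.8125, 3.6875, 4.5625.
f(1.9375) ≈ 2.6220, f(2.8125) ≈ 2.9368, f(3.6875) ≈ 3.2210, f(4.5625) ≈ 3.4821.
Sum = Δt · [f(1.9375) + f(2.8125) + f(3.6875) + f(4.5625)].
Sum ≈ 10.7292.

10.7292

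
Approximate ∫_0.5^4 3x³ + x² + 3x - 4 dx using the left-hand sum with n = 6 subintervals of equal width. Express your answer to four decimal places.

163.5409

Δx = (4 − 0.5)/6 = 7/12.
Left endpoints: 0.5, 13/12, 5/3, 2.25, 17/6, 41/12.
f(0.5) = -1.875, f(13/12) = 2441/576, f(5/3) = 53/3, f(2.25) = 41.984375, f(17/6) = 5815/72, f(41/12) = 137.578125.
Sum = Δx · [f(0.5) + f(13/12) + f(5/3) + ...].
Sum ≈ 163.5409.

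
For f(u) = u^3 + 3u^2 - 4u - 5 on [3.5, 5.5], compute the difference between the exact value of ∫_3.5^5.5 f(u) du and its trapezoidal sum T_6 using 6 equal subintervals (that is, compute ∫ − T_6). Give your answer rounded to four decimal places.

-0.6111

Exact integral: ∫_3.5^5.5 f(u) du = 268.75.
T_6 ≈ 269.361111.
Error ≈ 268.75 − 269.361111 ≈ -0.6111.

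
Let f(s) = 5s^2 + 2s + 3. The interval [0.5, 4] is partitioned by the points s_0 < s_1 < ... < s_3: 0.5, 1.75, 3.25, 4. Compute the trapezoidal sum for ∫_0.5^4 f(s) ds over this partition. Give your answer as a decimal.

Subinterval widths: 1.25, 1.5, 0.75.
f(0.5) = 5.25, f(1.75) = 21.8125, f(3.25) = 62.3125, f(4) = 91.
On each subinterval the trapezoid contributes (Δs_i/2)·[f(s_{i-1}) + f(s_i)].
Sum = 137.5.

137.5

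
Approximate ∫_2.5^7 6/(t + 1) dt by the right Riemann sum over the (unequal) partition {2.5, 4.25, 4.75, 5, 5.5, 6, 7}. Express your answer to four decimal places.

4.4118

Subinterval widths: 1.75, 0.5, 0.25, 0.5, 0.5, 1.
Right endpoints: 4.25, 4.75, 5, 5.5, 6, 7.
f(4.25) = 8/7, f(4.75) = 24/23, f(5) = 1, f(5.5) = 12/13, f(6) = 6/7, f(7) = 0.75.
Sum = Σ Δt_i · f(t_i).
Sum ≈ 4.4118.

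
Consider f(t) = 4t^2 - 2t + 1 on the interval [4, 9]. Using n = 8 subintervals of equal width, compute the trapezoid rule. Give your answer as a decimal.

827.96875

Δt = (9 − 4)/8 = 0.625.
f(4) = 57, f(4.625) = 77.3125, f(5.25) = 100.75, f(5.875) = 127.3125, f(6.5) = 157, f(7.125) = 189.8125, f(7.75) = 225.75, f(8.375) = 264.8125, f(9) = 307.
T_8 = (Δt/2)·[f(t_0) + 2f(t_1) + ... + 2f(t_{7}) + f(t_8)].
Sum = 827.96875.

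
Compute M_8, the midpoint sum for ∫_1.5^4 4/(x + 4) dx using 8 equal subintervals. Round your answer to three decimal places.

Δx = (4 − 1.5)/8 = 0.3125.
Midpoints: 1.65625, 1.96875, 2.28125, 2.59375, 2.90625, 3.21875, 3.53125, 3.84375.
f(1.65625) = 128/181, f(1.96875) = 128/191, f(2.28125) = 128/201, f(2.59375) = 128/211, f(2.90625) = 128/221, f(3.21875) = 128/231, f(3.53125) = 128/241, f(3.84375) = 128/251.
Sum = Δx · [f(1.65625) + f(1.96875) + f(2.28125) + ...].
Sum ≈ 1.498.

1.498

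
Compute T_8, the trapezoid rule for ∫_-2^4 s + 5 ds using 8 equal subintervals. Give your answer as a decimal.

36

Δs = (4 − (-2))/8 = 0.75.
f(-2) = 3, f(-1.25) = 3.75, f(-0.5) = 4.5, f(0.25) = 5.25, f(1) = 6, f(1.75) = 6.75, f(2.5) = 7.5, f(3.25) = 8.25, f(4) = 9.
T_8 = (Δs/2)·[f(s_0) + 2f(s_1) + ... + 2f(s_{7}) + f(s_8)].
Sum = 36.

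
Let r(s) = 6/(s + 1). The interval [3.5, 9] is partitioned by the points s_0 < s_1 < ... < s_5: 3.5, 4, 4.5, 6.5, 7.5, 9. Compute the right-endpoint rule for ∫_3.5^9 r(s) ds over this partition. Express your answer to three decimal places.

4.351

Subinterval widths: 0.5, 0.5, 2, 1, 1.5.
Right endpoints: 4, 4.5, 6.5, 7.5, 9.
r(4) = 1.2, r(4.5) = 12/11, r(6.5) = 0.8, r(7.5) = 12/17, r(9) = 0.6.
Sum = Σ Δs_i · r(s_i).
Sum ≈ 4.351.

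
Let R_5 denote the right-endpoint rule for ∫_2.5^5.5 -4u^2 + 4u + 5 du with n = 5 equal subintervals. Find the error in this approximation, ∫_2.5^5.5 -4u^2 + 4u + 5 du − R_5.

Exact integral: ∫_2.5^5.5 f(u) du = -138.
R_5 = -163.92.
Error = -138 − (-163.92) = 25.92.

25.92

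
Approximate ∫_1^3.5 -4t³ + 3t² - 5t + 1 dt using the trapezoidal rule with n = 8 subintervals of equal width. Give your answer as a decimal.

-133.7890625

Δt = (3.5 − 1)/8 = 0.3125.
f(1) = -5, f(1.3125) = -9665/1024, f(1.625) = -16.3671875, f(1.9375) = -27155/1024, f(2.25) = -40.625, f(2.5625) = -60845/1024, f(2.875) = -83.6328125, f(3.1875) = -116735/1024, f(3.5) = -151.25.
T_8 = (Δt/2)·[f(t_0) + 2f(t_1) + ... + 2f(t_{7}) + f(t_8)].
Sum = -133.7890625.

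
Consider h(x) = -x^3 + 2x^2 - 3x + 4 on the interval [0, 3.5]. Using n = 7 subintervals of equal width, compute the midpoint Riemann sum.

-13.0703125

Δx = (3.5 − 0)/7 = 0.5.
Midpoints: 0.25, 0.75, 1.25, 1.75, 2.25, 2.75, 3.25.
h(0.25) = 3.359375, h(0.75) = 2.453125, h(1.25) = 1.421875, h(1.75) = -0.484375, h(2.25) = -4.015625, h(2.75) = -9.921875, h(3.25) = -18.953125.
Sum = Δx · [h(0.25) + h(0.75) + h(1.25) + ...].
Sum = -13.0703125.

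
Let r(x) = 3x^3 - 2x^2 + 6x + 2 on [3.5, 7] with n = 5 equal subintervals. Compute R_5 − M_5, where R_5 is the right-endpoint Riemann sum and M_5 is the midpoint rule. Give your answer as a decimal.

316.1571875

R_5 = 1915.06.
M_5 = 1598.9028125.
R_5 − M_5 = 316.1571875.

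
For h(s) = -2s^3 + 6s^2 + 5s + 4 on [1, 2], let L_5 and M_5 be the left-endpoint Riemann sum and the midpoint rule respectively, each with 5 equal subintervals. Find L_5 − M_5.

L_5 = 17.08.
M_5 = 18.01.
L_5 − M_5 = -0.93.

-0.93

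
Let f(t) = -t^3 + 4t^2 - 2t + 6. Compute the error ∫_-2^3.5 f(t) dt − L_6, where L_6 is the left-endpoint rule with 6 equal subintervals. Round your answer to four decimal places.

Exact integral: ∫_-2^3.5 f(t) dt ≈ 59.067708.
L_6 ≈ 73.650029.
Error ≈ 59.067708 − 73.650029 ≈ -14.5823.

-14.5823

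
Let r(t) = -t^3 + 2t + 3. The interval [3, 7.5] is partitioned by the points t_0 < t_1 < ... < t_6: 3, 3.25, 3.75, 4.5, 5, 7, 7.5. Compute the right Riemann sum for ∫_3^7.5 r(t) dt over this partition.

-996.60546875

Subinterval widths: 0.25, 0.5, 0.75, 0.5, 2, 0.5.
Right endpoints: 3.25, 3.75, 4.5, 5, 7, 7.5.
r(3.25) = -24.828125, r(3.75) = -42.234375, r(4.5) = -79.125, r(5) = -112, r(7) = -326, r(7.5) = -403.875.
Sum = Σ Δt_i · r(t_i).
Sum = -996.60546875.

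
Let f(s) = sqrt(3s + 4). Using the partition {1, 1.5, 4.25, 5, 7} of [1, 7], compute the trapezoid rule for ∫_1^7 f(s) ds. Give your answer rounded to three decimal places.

23.555

Subinterval widths: 0.5, 2.75, 0.75, 2.
f(1) ≈ 2.646, f(1.5) ≈ 2.915, f(4.25) ≈ 4.093, f(5) ≈ 4.359, f(7) ≈ 5.000.
On each subinterval the trapezoid contributes (Δs_i/2)·[f(s_{i-1}) + f(s_i)].
Sum ≈ 23.555.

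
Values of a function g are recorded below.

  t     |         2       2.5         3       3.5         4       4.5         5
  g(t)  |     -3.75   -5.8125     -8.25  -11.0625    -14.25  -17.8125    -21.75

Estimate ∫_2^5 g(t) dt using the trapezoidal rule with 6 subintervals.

Δt = 0.5.
T_6 = (0.5/2)·[(-3.75) + 2·(-5.8125) + 2·(-8.25) + 2·(-11.0625) + 2·(-14.25) + 2·(-17.8125) + (-21.75)] = -34.96875.

-34.96875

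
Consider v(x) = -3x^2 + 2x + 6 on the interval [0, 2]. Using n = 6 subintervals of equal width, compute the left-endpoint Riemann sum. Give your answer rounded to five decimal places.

Δx = (2 − 0)/6 = 1/3.
Left endpoints: 0, 1/3, 2/3, 1, 4/3, 5/3.
v(0) = 6, v(1/3) = 19/3, v(2/3) = 6, v(1) = 5, v(4/3) = 10/3, v(5/3) = 1.
Sum = Δx · [v(0) + v(1/3) + v(2/3) + ...].
Sum ≈ 9.22222.

9.22222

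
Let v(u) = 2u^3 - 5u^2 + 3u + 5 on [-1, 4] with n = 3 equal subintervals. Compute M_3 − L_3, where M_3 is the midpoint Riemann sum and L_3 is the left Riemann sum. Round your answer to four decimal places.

M_3 ≈ 62.037037.
L_3 ≈ 17.592593.
M_3 − L_3 ≈ 44.4444.

44.4444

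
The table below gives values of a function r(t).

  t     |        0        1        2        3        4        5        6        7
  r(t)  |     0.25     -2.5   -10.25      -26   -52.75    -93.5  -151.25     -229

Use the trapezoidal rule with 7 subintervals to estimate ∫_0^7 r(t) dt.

Δt = 1.
T_7 = (1/2)·[0.25 + 2·(-2.5) + 2·(-10.25) + 2·(-26) + 2·(-52.75) + 2·(-93.5) + 2·(-151.25) + (-229)] = -450.625.

-450.625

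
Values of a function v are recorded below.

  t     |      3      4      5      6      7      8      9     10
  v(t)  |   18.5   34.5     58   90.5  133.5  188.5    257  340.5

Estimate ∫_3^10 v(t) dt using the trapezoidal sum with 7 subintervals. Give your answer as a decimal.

941.5

Δt = 1.
T_7 = (1/2)·[18.5 + 2·34.5 + 2·58 + 2·90.5 + 2·133.5 + 2·188.5 + 2·257 + 340.5] = 941.5.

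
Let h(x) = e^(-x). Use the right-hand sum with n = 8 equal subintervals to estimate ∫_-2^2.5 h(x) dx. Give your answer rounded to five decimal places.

Δx = (2.5 − (-2))/8 = 0.5625.
Right endpoints: -1.4375, -0.875, -0.3125, 0.25, 0.8125, 1.375, 1.9375, 2.5.
h(-1.4375) ≈ 4.21016, h(-0.875) ≈ 2.39888, h(-0.3125) ≈ 1.36684, h(0.25) ≈ 0.77880, h(0.8125) ≈ 0.44375, h(1.375) ≈ 0.25284, h(1.9375) ≈ 0.14406, h(2.5) ≈ 0.08208.
Sum = Δx · [h(-1.4375) + h(-0.875) + h(-0.3125) + ...].
Sum ≈ 5.44354.

5.44354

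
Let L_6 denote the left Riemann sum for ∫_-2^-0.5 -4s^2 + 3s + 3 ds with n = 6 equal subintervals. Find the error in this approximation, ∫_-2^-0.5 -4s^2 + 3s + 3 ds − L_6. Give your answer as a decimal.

2.5

Exact integral: ∫_-2^-0.5 f(s) ds = -11.625.
L_6 = -14.125.
Error = -11.625 − (-14.125) = 2.5.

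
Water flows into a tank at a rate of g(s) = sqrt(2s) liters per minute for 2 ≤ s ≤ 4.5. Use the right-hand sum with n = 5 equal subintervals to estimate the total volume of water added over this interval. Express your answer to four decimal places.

6.5799

Δs = (4.5 − 2)/5 = 0.5.
Right endpoints: 2.5, 3, 3.5, 4, 4.5.
g(2.5) ≈ 2.2361, g(3) ≈ 2.4495, g(3.5) ≈ 2.6458, g(4) ≈ 2.8284, g(4.5) ≈ 3.0000.
Sum = Δs · [g(2.5) + g(3) + g(3.5) + g(4) + g(4.5)].
Sum ≈ 6.5799.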